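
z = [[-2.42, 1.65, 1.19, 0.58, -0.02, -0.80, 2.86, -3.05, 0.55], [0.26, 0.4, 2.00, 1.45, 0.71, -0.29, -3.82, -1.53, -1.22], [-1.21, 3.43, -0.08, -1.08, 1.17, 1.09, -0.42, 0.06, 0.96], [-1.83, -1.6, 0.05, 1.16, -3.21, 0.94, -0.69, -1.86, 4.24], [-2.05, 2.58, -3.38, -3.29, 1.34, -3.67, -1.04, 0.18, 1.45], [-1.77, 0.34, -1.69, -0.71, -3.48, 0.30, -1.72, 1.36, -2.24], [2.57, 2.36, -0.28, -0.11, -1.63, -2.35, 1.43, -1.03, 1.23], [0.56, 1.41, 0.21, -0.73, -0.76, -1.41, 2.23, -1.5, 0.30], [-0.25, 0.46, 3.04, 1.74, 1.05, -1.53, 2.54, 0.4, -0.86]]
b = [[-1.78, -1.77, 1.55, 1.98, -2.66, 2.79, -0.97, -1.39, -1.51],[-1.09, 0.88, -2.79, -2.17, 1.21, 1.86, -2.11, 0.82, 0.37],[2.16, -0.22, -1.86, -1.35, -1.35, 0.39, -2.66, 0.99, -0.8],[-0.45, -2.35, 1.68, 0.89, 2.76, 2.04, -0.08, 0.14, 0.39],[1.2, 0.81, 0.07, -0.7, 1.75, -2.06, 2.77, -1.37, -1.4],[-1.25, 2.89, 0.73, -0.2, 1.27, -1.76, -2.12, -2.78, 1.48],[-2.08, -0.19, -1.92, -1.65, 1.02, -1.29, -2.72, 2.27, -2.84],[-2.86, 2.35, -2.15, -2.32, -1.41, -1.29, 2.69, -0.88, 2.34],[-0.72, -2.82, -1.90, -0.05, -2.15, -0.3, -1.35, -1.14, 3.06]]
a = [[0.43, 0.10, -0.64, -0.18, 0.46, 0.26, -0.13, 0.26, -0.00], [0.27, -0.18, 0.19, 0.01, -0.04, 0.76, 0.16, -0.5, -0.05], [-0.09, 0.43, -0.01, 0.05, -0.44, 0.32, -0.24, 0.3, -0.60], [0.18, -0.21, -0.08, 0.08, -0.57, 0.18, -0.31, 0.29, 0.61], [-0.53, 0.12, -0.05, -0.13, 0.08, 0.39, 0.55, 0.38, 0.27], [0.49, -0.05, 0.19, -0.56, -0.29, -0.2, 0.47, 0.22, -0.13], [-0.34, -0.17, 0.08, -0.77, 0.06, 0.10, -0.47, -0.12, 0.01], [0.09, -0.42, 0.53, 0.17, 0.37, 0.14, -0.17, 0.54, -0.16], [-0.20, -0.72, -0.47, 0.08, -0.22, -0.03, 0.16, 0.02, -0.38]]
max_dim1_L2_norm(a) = 1.0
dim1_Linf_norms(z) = [3.05, 3.82, 3.43, 4.24, 3.67, 3.48, 2.57, 2.23, 3.04]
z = a @ b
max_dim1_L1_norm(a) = 2.6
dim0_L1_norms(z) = [12.92, 14.23, 11.92, 10.85, 13.37, 12.38, 16.75, 10.97, 13.05]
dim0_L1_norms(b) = [13.59, 14.28, 14.65, 11.31, 15.58, 13.78, 17.47, 11.78, 14.19]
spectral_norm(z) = 8.20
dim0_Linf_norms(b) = [2.86, 2.89, 2.79, 2.32, 2.76, 2.79, 2.77, 2.78, 3.06]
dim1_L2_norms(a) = [1.0, 1.0, 1.0, 1.0, 1.0, 1.0, 1.0, 1.0, 1.0]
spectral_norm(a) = 1.01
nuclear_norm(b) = 42.75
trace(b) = -2.42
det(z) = 173345.10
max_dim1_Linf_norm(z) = 4.24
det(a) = -0.99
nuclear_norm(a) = 8.99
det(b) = -173516.76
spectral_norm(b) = 8.22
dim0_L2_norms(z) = [5.01, 5.63, 5.39, 4.46, 5.52, 5.12, 6.4, 4.52, 5.49]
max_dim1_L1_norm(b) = 18.29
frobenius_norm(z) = 15.93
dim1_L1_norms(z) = [13.12, 11.68, 9.5, 15.58, 18.98, 13.61, 12.99, 9.11, 11.87]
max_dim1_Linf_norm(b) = 3.06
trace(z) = -0.23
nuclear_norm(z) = 42.70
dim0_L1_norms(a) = [2.62, 2.4, 2.24, 2.03, 2.53, 2.38, 2.66, 2.63, 2.21]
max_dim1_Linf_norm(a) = 0.77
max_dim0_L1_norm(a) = 2.66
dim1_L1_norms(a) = [2.46, 2.16, 2.48, 2.51, 2.5, 2.6, 2.12, 2.59, 2.28]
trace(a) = -0.11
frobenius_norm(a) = 3.00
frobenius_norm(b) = 15.95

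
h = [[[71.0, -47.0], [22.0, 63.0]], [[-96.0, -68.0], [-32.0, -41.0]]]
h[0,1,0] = 22.0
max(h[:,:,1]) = 63.0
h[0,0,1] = -47.0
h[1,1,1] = -41.0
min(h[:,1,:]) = -41.0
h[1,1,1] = -41.0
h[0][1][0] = 22.0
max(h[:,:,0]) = 71.0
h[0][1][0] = 22.0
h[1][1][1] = -41.0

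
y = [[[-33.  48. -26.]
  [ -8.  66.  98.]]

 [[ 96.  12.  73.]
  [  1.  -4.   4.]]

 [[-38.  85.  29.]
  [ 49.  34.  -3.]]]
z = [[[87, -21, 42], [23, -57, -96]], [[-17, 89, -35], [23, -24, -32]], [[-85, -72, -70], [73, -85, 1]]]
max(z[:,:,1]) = 89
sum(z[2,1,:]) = -11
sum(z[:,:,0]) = 104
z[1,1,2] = -32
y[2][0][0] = -38.0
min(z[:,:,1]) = -85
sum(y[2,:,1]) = 119.0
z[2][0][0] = -85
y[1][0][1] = 12.0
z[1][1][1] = -24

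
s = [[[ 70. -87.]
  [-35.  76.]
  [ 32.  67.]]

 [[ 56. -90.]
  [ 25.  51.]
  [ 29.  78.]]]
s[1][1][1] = 51.0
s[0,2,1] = 67.0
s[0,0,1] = -87.0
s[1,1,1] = 51.0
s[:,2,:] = [[32.0, 67.0], [29.0, 78.0]]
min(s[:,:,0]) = -35.0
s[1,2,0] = 29.0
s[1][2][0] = 29.0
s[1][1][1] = 51.0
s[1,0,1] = -90.0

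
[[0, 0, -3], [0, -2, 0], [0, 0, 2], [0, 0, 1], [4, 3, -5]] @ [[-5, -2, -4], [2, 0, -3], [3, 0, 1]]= [[-9, 0, -3], [-4, 0, 6], [6, 0, 2], [3, 0, 1], [-29, -8, -30]]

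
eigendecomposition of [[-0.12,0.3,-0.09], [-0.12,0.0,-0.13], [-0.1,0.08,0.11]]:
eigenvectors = [[(0.77+0j), 0.77-0.00j, (-0.54+0j)], [0.18+0.55j, (0.18-0.55j), (-0.25+0j)], [(0.27+0.06j), (0.27-0.06j), 0.80+0.00j]]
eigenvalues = [(-0.08+0.21j), (-0.08-0.21j), (0.15+0j)]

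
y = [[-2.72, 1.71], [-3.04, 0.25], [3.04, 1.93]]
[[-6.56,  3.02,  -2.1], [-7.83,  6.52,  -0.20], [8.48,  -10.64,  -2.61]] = y@[[2.60, -2.3, -0.04], [0.3, -1.89, -1.29]]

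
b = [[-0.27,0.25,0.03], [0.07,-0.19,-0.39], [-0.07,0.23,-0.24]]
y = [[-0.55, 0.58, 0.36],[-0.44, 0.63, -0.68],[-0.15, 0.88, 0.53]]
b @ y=[[0.03, 0.03, -0.25], [0.10, -0.42, -0.05], [-0.03, -0.11, -0.31]]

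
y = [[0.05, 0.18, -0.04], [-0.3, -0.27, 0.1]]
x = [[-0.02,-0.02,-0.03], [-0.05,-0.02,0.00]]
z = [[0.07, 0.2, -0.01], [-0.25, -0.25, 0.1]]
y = x + z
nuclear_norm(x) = 0.09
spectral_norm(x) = 0.06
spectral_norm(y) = 0.45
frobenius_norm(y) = 0.46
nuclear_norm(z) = 0.50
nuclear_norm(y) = 0.54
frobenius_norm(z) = 0.42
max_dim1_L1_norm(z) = 0.6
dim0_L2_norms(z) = [0.26, 0.32, 0.1]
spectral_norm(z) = 0.41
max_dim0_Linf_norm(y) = 0.3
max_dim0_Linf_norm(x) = 0.05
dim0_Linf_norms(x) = [0.05, 0.02, 0.03]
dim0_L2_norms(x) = [0.05, 0.03, 0.03]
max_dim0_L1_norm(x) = 0.07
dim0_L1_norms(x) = [0.07, 0.04, 0.03]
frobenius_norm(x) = 0.07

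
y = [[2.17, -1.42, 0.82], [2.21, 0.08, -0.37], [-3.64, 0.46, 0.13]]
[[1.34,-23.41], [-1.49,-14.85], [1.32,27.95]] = y @ [[-0.27, -7.0], [0.05, 5.51], [2.43, -0.48]]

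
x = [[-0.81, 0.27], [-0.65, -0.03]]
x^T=[[-0.81, -0.65], [0.27, -0.03]]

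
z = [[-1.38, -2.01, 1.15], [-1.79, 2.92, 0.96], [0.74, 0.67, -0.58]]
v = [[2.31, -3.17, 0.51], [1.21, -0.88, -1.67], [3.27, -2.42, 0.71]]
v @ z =[[2.86,  -13.56,  -0.68], [-1.33,  -6.12,  1.52], [0.34,  -13.16,  1.03]]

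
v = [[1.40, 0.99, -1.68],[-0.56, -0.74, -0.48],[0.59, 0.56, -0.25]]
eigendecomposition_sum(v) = [[(0.69-0.09j), (0.5+0.32j), (-0.82+1.38j)], [-0.27+0.36j, -0.38+0.08j, (-0.26-1.01j)], [0.29-0.17j, (0.28+0.05j), -0.12+0.76j]] + [[0.69+0.09j, (0.5-0.32j), -0.82-1.38j], [(-0.27-0.36j), (-0.38-0.08j), (-0.26+1.01j)], [0.29+0.17j, (0.28-0.05j), -0.12-0.76j]] + [[0.01+0.00j, -0.02-0.00j, (-0.05-0j)], [(-0.01-0j), 0.02+0.00j, (0.04+0j)], [0.00+0.00j, (-0.01-0j), -0.01-0.00j]]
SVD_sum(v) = [[1.48, 1.14, -1.48], [-0.25, -0.19, 0.25], [0.49, 0.38, -0.49]] + [[-0.09, -0.15, -0.20], [-0.31, -0.55, -0.73], [0.1, 0.18, 0.24]] + [[0.0, -0.00, 0.0], [-0.00, 0.00, -0.00], [-0.0, 0.00, -0.0]]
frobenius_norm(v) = 2.75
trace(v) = 0.41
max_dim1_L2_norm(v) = 2.4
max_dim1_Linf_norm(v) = 1.68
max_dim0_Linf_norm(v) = 1.68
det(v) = 0.01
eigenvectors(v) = [[0.78+0.00j, 0.78-0.00j, -0.72+0.00j], [(-0.36+0.36j), -0.36-0.36j, 0.66+0.00j], [0.35-0.14j, 0.35+0.14j, -0.20+0.00j]]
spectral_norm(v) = 2.55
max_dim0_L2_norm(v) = 1.77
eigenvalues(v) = [(0.2+0.75j), (0.2-0.75j), (0.02+0j)]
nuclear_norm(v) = 3.60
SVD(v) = [[-0.94, -0.26, -0.24], [0.16, -0.92, 0.36], [-0.31, 0.30, 0.9]] @ diag([2.545552058837153, 1.0480703526109563, 0.0036402922789704724]) @ [[-0.62, -0.48, 0.62],  [0.32, 0.57, 0.76],  [-0.72, 0.67, -0.20]]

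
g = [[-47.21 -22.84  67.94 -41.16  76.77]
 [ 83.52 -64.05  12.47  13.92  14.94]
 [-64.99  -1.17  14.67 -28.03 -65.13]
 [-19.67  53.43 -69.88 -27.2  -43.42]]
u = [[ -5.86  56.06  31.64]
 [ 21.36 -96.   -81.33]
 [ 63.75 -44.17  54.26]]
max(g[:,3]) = 13.92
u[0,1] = 56.06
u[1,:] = [21.36, -96.0, -81.33]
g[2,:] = [-64.99, -1.17, 14.67, -28.03, -65.13]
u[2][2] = 54.26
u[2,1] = -44.17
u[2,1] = -44.17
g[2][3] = -28.03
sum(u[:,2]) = 4.57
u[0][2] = 31.64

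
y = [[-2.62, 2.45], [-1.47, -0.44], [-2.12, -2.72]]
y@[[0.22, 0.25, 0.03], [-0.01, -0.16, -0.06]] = [[-0.6, -1.05, -0.23], [-0.32, -0.30, -0.02], [-0.44, -0.09, 0.10]]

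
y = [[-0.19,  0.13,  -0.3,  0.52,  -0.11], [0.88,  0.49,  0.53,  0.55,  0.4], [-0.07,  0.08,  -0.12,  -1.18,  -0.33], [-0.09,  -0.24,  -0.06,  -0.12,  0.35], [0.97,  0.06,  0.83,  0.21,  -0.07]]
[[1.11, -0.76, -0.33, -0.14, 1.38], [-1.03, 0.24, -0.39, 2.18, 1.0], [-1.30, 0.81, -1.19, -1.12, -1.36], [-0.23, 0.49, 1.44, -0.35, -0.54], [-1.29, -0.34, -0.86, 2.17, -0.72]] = y @ [[-1.58,-0.93,-0.47,0.71,-0.09], [-0.14,0.99,-2.10,0.56,1.95], [-0.11,1.03,-0.16,1.56,-1.26], [1.39,-1.12,0.18,0.76,1.41], [-0.7,1.62,2.60,0.09,0.04]]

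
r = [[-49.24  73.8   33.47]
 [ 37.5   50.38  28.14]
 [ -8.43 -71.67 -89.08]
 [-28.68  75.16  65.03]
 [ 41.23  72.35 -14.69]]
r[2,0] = -8.43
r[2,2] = -89.08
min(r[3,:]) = -28.68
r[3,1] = 75.16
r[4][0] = 41.23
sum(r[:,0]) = -7.6200000000000045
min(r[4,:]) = -14.69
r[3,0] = -28.68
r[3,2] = 65.03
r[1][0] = 37.5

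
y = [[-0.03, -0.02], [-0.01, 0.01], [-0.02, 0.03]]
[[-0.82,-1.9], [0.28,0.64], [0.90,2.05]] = y@[[5.03, 12.39], [33.51, 76.62]]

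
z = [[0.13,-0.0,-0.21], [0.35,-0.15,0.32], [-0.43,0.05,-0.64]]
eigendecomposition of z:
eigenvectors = [[-0.19, 0.82, 0.05], [0.53, 0.44, 1.0], [-0.82, -0.38, 0.06]]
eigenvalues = [-0.77, 0.23, -0.12]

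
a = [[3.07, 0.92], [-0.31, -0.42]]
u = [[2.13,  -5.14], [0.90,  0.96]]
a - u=[[0.94, 6.06], [-1.21, -1.38]]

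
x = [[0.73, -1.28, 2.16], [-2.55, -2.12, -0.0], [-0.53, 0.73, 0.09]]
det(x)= -6.881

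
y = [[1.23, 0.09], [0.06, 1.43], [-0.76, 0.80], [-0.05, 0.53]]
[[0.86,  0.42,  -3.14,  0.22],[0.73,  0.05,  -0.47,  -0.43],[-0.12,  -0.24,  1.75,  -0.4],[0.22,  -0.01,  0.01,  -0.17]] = y@ [[0.66,0.34,-2.54,0.2], [0.48,0.02,-0.22,-0.31]]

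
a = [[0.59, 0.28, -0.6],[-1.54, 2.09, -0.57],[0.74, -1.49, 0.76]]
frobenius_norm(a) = 3.35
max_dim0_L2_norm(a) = 2.58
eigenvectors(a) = [[-0.43+0.16j, (-0.43-0.16j), 0.48+0.00j],[(-0.61-0.13j), (-0.61+0.13j), (0.56+0j)],[0.63+0.00j, 0.63-0.00j, 0.68+0.00j]]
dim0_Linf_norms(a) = [1.54, 2.09, 0.76]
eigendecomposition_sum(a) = [[(0.29+1.56j), 0.13-1.25j, -0.31-0.08j],[(-0.78+2.01j), 1.04-1.34j, -0.30-0.32j],[(0.36-2.16j), (-0.76+1.55j), 0.36+0.26j]] + [[0.29-1.56j, (0.13+1.25j), (-0.31+0.08j)], [-0.78-2.01j, (1.04+1.34j), (-0.3+0.32j)], [0.36+2.16j, (-0.76-1.55j), (0.36-0.26j)]] + [[(0.01-0j), 0.02+0.00j, 0.02+0.00j], [0.01-0.00j, (0.02+0j), (0.03+0j)], [0.02-0.00j, 0.02+0.00j, (0.03+0j)]]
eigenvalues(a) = [(1.69+0.48j), (1.69-0.48j), (0.06+0j)]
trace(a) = 3.44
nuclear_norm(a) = 4.23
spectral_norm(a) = 3.20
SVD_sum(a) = [[-0.05,  0.07,  -0.03], [-1.38,  2.13,  -0.76], [0.94,  -1.45,  0.51]] + [[0.62, 0.19, -0.59], [-0.17, -0.05, 0.16], [-0.22, -0.07, 0.21]] + [[0.01,0.01,0.02], [0.02,0.02,0.02], [0.02,0.03,0.03]]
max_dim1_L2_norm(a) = 2.66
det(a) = 0.20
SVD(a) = [[0.03, -0.91, 0.41], [0.83, 0.25, 0.5], [-0.56, 0.33, 0.76]] @ diag([3.202263110191602, 0.9684424387490893, 0.06348398172553667]) @ [[-0.52, 0.8, -0.29], [-0.71, -0.22, 0.67], [0.48, 0.55, 0.68]]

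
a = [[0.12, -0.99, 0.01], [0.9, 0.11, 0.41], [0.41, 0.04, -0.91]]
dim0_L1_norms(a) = [1.43, 1.14, 1.33]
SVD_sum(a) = [[0.16, -0.06, -0.23], [0.09, -0.03, -0.12], [0.53, -0.21, -0.75]] + [[0.31, -0.67, 0.40], [0.16, -0.35, 0.21], [-0.12, 0.26, -0.15]] + [[-0.34, -0.26, -0.17], [0.65, 0.49, 0.32], [-0.00, -0.00, -0.0]]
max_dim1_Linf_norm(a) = 0.99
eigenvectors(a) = [[-0.69+0.00j, (-0.69-0j), (-0.19+0j)], [0.03+0.69j, 0.03-0.69j, -0.20+0.00j], [(-0.13+0.15j), (-0.13-0.15j), 0.96+0.00j]]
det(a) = -0.99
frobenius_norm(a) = 1.73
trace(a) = -0.68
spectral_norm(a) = 1.00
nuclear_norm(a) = 2.99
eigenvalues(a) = [(0.16+0.98j), (0.16-0.98j), (-1+0j)]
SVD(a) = [[0.28, -0.84, 0.47], [0.15, -0.44, -0.89], [0.95, 0.32, 0.00]] @ diag([0.9989983967637643, 0.9980408893362148, 0.9942417143111651]) @ [[0.56, -0.23, -0.8], [-0.37, 0.8, -0.48], [-0.74, -0.56, -0.36]]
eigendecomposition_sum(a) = [[(0.08+0.47j), -0.48+0.06j, -0.09+0.10j], [(0.47-0.1j), 0.08+0.47j, 0.11+0.08j], [0.11+0.07j, -0.08+0.11j, (0.01+0.04j)]] + [[(0.08-0.47j), (-0.48-0.06j), (-0.09-0.1j)], [(0.47+0.1j), 0.08-0.47j, 0.11-0.08j], [0.11-0.07j, -0.08-0.11j, 0.01-0.04j]] + [[(-0.04-0j), -0.04+0.00j, 0.18-0.00j],[(-0.04-0j), (-0.04+0j), (0.19-0j)],[0.18+0.00j, 0.19-0.00j, (-0.92+0j)]]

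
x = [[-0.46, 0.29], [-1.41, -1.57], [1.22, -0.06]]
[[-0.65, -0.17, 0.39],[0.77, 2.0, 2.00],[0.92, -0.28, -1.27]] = x @ [[0.70, -0.28, -1.06],[-1.12, -1.02, -0.32]]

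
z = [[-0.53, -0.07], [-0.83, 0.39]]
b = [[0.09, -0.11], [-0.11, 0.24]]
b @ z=[[0.04,-0.05], [-0.14,0.1]]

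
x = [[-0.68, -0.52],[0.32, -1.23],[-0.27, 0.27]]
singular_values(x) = [1.37, 0.79]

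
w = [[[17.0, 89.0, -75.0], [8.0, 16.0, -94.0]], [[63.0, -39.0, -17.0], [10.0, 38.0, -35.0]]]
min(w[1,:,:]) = -39.0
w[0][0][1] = 89.0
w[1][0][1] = -39.0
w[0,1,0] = 8.0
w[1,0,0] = 63.0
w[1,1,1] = 38.0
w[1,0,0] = 63.0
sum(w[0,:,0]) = 25.0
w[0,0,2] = -75.0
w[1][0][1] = -39.0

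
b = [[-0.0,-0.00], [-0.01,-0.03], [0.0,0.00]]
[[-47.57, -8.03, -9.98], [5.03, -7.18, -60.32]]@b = [[0.08, 0.24], [0.07, 0.22]]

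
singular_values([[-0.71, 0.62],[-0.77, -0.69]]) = [1.06, 0.91]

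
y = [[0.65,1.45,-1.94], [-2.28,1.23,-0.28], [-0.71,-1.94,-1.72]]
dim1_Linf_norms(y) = [1.94, 2.28, 1.94]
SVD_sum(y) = [[-0.42,1.16,-0.06], [-0.66,1.83,-0.09], [0.51,-1.41,0.07]] + [[-0.49, -0.23, -1.01], [-0.42, -0.19, -0.86], [-0.94, -0.44, -1.95]] + [[1.56, 0.52, -0.87], [-1.20, -0.40, 0.67], [-0.28, -0.09, 0.15]]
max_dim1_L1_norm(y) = 4.37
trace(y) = 0.16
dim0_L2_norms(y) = [2.47, 2.72, 2.61]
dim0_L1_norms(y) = [3.64, 4.62, 3.94]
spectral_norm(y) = 2.75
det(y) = -17.40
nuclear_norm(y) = 7.79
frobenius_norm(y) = 4.51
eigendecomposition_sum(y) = [[0.52+0.96j, 0.88-0.76j, (-0.52-0.17j)],[(-0.99+0.49j), (0.73+0.92j), 0.20-0.52j],[0.10-0.59j, -0.63+0.03j, 0.16+0.25j]] + [[(0.52-0.96j), (0.88+0.76j), (-0.52+0.17j)], [-0.99-0.49j, (0.73-0.92j), (0.2+0.52j)], [(0.1+0.59j), -0.63-0.03j, 0.16-0.25j]] + [[(-0.4+0j), (-0.3+0j), (-0.9-0j)], [-0.30+0.00j, (-0.22+0j), -0.67-0.00j], [-0.91+0.00j, (-0.68+0j), -2.05-0.00j]]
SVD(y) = [[-0.45, 0.43, -0.78], [-0.71, 0.37, 0.60], [0.55, 0.83, 0.14]] @ diag([2.746906811042025, 2.67053149338026, 2.3721645209207414]) @ [[0.34, -0.94, 0.05], [-0.43, -0.2, -0.88], [-0.84, -0.28, 0.47]]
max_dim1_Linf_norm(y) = 2.28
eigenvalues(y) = [(1.42+2.12j), (1.42-2.12j), (-2.67+0j)]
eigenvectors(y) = [[(-0.03-0.66j), (-0.03+0.66j), 0.39+0.00j], [0.67+0.00j, 0.67-0.00j, (0.29+0j)], [-0.21+0.29j, -0.21-0.29j, 0.88+0.00j]]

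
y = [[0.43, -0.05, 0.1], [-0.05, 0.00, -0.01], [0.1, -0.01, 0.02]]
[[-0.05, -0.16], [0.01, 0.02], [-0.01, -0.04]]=y @ [[-0.25, -0.30], [-0.47, 0.02], [0.30, -0.27]]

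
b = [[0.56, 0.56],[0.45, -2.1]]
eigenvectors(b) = [[0.99, -0.20], [0.16, 0.98]]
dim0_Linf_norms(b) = [0.56, 2.1]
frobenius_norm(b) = 2.29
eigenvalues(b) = [0.65, -2.19]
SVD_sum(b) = [[-0.07, 0.47], [0.31, -2.12]] + [[0.63, 0.09],  [0.14, 0.02]]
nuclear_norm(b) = 2.85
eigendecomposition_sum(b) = [[0.63, 0.13],  [0.1, 0.02]] + [[-0.07, 0.43], [0.35, -2.12]]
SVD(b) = [[-0.22, 0.98], [0.98, 0.22]] @ diag([2.1946089670541227, 0.65068539381612]) @ [[0.15, -0.99], [0.99, 0.15]]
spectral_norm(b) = 2.19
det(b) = -1.43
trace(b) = -1.54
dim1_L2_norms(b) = [0.79, 2.15]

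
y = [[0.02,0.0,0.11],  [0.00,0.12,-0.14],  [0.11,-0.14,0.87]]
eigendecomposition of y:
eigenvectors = [[0.12, 0.97, -0.2],[-0.17, -0.18, -0.97],[0.98, -0.15, -0.15]]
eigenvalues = [0.91, 0.0, 0.1]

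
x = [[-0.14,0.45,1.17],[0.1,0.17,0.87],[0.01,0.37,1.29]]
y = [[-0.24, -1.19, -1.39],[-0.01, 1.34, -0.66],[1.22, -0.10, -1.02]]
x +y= [[-0.38, -0.74, -0.22], [0.09, 1.51, 0.21], [1.23, 0.27, 0.27]]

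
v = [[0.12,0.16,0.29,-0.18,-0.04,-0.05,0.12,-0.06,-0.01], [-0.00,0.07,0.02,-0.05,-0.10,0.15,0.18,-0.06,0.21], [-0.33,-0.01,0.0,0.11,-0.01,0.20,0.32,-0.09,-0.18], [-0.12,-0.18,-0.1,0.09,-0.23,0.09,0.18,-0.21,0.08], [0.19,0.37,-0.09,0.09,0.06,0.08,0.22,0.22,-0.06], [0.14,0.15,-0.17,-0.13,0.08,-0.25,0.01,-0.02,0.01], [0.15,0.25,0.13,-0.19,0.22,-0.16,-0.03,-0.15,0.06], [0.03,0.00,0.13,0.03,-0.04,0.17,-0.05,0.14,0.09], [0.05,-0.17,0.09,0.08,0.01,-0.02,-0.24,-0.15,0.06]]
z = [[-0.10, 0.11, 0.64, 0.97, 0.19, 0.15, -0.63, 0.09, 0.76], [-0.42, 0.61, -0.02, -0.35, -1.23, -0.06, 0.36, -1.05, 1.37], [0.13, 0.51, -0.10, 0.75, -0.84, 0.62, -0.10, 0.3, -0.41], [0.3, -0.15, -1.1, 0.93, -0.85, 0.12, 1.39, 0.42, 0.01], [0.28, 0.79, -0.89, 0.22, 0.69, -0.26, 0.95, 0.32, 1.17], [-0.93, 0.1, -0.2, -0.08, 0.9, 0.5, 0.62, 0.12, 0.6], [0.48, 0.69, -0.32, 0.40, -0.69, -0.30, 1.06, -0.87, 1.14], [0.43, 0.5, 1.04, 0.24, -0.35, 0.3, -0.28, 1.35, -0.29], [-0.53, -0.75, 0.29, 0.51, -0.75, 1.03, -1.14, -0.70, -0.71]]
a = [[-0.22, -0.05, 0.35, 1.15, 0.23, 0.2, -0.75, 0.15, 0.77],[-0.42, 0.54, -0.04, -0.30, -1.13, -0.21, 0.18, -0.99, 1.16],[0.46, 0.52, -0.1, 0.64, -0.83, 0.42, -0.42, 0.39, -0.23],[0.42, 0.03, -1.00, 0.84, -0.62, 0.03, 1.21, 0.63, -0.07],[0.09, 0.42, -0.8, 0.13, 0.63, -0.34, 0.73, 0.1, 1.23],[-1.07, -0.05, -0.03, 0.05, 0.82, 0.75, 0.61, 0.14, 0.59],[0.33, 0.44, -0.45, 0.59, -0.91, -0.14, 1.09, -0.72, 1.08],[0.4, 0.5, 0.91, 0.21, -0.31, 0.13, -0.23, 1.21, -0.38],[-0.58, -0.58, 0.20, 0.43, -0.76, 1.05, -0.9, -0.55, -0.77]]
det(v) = 0.00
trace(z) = 4.23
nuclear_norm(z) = 15.09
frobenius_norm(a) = 5.63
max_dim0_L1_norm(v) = 1.36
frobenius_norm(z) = 5.98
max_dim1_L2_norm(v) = 0.55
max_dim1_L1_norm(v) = 1.38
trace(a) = 3.97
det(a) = -1.69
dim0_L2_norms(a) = [1.54, 1.23, 1.69, 1.77, 2.23, 1.44, 2.28, 1.97, 2.4]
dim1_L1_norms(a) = [3.87, 4.97, 4.01, 4.85, 4.47, 4.11, 5.75, 4.28, 5.82]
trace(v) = 0.26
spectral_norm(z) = 3.70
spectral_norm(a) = 3.33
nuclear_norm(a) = 14.22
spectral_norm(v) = 0.80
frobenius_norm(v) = 1.31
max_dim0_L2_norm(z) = 2.5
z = a + v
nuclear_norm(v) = 3.14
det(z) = -7.63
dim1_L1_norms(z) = [3.64, 5.47, 3.76, 5.27, 5.57, 4.05, 5.95, 4.78, 6.41]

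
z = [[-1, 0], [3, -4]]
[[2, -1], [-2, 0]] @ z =[[-5, 4], [2, 0]]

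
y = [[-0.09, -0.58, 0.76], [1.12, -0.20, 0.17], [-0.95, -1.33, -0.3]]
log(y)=[[0.18+0.60j, -0.76-0.91j, 0.77-0.65j],[1.15-0.84j, 0.14+1.27j, (0.3+0.91j)],[-1.20-1.17j, (-1.27+1.78j), 0.02+1.27j]]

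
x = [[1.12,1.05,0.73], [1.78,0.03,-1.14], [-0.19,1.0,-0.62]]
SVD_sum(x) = [[0.97,0.32,-0.35], [1.78,0.58,-0.63], [0.29,0.09,-0.10]] + [[0.04, 0.89, 0.93], [-0.03, -0.51, -0.54], [0.01, 0.16, 0.17]] + [[0.1,-0.16,0.14],[0.02,-0.04,0.03],[-0.49,0.74,-0.69]]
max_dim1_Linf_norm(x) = 1.78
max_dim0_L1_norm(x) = 3.09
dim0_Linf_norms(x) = [1.78, 1.05, 1.14]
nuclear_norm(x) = 4.93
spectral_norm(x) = 2.28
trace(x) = 0.53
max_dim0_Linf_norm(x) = 1.78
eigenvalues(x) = [(2.07+0j), (-0.77+1.15j), (-0.77-1.15j)]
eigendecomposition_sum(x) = [[(1.46+0j), 0.78-0.00j, (0.06-0j)], [1.10+0.00j, 0.59-0.00j, (0.05-0j)], [(0.31+0j), (0.17-0j), 0.01-0.00j]] + [[(-0.17+0.13j),(0.13-0.23j),(0.33+0.2j)], [0.34-0.22j,(-0.28+0.4j),-0.59-0.42j], [-0.25-0.29j,0.42+0.21j,(-0.32+0.61j)]] + [[-0.17-0.13j, 0.13+0.23j, (0.33-0.2j)],[0.34+0.22j, (-0.28-0.4j), (-0.59+0.42j)],[(-0.25+0.29j), 0.42-0.21j, (-0.32-0.61j)]]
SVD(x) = [[-0.47, -0.86, 0.2], [-0.87, 0.49, 0.05], [-0.14, -0.16, -0.98]] @ diag([2.2771756835735673, 1.507479558690757, 1.1494243282055487]) @ [[-0.9, -0.29, 0.32], [-0.03, -0.69, -0.72], [0.43, -0.66, 0.61]]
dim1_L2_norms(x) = [1.7, 2.11, 1.19]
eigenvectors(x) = [[(-0.79+0j),  -0.36+0.03j,  -0.36-0.03j], [-0.59+0.00j,  0.68+0.00j,  (0.68-0j)], [(-0.17+0j),  -0.09-0.64j,  -0.09+0.64j]]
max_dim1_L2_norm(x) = 2.11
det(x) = 3.95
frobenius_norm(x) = 2.96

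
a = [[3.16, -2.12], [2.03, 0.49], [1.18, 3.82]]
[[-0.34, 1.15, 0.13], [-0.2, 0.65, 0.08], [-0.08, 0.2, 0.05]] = a @ [[-0.1, 0.33, 0.04], [0.01, -0.05, 0.0]]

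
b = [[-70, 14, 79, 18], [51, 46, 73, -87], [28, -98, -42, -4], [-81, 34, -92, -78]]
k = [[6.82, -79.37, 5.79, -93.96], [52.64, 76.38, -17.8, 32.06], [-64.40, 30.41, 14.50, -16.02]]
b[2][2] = -42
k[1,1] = 76.38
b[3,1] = 34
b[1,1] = 46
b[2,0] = 28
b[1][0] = 51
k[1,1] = 76.38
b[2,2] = -42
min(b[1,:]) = -87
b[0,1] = 14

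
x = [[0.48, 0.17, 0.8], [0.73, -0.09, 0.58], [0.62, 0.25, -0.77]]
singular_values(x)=[1.32, 1.01, 0.23]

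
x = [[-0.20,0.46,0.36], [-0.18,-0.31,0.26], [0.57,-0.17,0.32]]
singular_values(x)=[0.71, 0.58, 0.44]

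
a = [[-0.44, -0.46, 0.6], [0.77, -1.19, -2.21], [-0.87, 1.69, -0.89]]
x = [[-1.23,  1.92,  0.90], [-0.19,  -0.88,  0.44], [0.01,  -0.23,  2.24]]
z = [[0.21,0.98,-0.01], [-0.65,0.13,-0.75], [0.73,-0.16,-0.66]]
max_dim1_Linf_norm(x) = 2.24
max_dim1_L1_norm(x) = 4.05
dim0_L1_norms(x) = [1.43, 3.03, 3.58]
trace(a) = -2.52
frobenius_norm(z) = 1.73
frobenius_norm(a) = 3.47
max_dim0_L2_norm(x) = 2.45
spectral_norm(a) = 2.68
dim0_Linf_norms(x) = [1.23, 1.92, 2.24]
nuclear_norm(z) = 3.00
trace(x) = 0.13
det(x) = 3.17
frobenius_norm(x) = 3.48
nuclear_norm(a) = 5.37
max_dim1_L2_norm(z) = 1.0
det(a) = -3.15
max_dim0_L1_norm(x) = 3.58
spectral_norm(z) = 1.00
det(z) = -1.00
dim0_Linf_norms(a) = [0.87, 1.69, 2.21]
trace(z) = -0.32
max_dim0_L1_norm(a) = 3.7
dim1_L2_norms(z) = [1.0, 1.0, 1.0]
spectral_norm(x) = 2.68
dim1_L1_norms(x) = [4.05, 1.51, 2.48]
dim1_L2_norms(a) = [0.87, 2.63, 2.1]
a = z @ x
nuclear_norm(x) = 5.38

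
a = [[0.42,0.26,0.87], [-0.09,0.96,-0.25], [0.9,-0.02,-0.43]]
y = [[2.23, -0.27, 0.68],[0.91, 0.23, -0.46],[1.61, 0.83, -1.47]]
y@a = [[1.57, 0.31, 1.72], [-0.05, 0.47, 0.93], [-0.72, 1.24, 1.83]]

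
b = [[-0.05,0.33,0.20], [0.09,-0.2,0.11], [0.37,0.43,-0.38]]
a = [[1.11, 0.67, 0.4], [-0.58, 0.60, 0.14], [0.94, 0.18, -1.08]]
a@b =[[0.15, 0.4, 0.14], [0.13, -0.25, -0.10], [-0.43, -0.19, 0.62]]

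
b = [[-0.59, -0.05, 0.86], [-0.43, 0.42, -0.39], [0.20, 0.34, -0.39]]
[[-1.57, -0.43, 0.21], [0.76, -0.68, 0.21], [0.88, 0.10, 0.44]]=b@[[0.27, 1.24, 0.60], [0.59, -0.02, 1.82], [-1.61, 0.35, 0.76]]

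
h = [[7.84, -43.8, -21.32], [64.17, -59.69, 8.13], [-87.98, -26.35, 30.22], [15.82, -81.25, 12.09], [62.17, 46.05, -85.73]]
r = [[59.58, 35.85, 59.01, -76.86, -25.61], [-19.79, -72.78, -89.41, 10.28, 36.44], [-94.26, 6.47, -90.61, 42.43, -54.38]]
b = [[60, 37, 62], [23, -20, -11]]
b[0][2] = 62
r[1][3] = 10.28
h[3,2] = 12.09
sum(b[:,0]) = 83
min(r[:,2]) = -90.61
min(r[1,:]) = -89.41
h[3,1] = -81.25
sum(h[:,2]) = -56.61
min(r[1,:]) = -89.41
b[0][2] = 62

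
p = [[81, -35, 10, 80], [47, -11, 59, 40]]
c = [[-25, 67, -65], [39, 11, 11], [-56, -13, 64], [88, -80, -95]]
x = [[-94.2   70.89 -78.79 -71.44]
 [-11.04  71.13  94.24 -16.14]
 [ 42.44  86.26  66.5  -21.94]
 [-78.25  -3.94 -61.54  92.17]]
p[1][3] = 40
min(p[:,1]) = -35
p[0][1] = -35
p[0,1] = -35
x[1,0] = -11.04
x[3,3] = 92.17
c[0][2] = -65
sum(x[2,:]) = 173.26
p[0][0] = 81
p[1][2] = 59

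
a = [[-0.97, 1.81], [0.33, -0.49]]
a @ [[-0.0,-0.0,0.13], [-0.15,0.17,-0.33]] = [[-0.27, 0.31, -0.72], [0.07, -0.08, 0.2]]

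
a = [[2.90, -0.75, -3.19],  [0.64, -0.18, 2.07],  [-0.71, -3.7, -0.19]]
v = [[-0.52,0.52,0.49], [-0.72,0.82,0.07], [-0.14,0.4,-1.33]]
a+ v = [[2.38, -0.23, -2.7], [-0.08, 0.64, 2.14], [-0.85, -3.3, -1.52]]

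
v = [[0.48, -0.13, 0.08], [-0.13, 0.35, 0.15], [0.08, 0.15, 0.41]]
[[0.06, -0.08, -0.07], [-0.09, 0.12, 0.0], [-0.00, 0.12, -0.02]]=v @ [[0.02, -0.15, -0.16], [-0.30, 0.18, -0.05], [0.10, 0.25, 0.0]]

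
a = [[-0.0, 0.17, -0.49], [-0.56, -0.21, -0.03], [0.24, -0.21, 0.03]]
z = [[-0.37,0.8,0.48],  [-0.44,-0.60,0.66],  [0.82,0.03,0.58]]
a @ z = [[-0.48, -0.12, -0.17], [0.28, -0.32, -0.42], [0.03, 0.32, -0.01]]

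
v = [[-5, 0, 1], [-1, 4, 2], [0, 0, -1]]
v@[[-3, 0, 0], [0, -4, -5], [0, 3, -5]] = [[15, 3, -5], [3, -10, -30], [0, -3, 5]]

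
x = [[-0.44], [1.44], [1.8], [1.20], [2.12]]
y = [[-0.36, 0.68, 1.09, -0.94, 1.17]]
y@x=[[4.45]]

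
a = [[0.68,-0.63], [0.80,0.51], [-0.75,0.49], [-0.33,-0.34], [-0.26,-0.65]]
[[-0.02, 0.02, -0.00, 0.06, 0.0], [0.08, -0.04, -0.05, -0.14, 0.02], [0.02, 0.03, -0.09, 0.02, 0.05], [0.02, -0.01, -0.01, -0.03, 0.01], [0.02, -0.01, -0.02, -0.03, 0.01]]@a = [[-0.02, 0.00],[0.10, -0.06],[0.09, -0.08],[0.02, -0.02],[0.03, -0.02]]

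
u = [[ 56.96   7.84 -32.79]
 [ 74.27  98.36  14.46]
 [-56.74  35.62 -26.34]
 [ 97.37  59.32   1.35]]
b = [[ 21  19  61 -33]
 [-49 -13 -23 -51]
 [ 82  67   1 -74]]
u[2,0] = -56.74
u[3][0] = 97.37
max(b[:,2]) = 61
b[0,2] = 61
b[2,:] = [82, 67, 1, -74]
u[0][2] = -32.79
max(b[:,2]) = 61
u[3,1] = 59.32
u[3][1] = 59.32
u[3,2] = 1.35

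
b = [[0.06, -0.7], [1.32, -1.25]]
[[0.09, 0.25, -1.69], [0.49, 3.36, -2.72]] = b@[[0.27,2.40,0.24], [-0.11,-0.15,2.43]]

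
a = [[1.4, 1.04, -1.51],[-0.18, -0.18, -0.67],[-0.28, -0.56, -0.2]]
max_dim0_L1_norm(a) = 2.38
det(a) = -0.39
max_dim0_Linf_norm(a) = 1.51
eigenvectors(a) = [[-0.99, 0.12, 0.80], [0.05, 0.72, -0.57], [0.14, 0.68, 0.19]]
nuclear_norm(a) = 3.40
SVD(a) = [[-0.99, -0.00, 0.16],[-0.11, -0.76, -0.64],[0.13, -0.65, 0.75]] @ diag([2.3386489123778307, 0.8723245559317967, 0.1927981684362781]) @ [[-0.60, -0.46, 0.66], [0.36, 0.57, 0.73], [0.71, -0.68, 0.18]]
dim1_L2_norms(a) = [2.31, 0.72, 0.66]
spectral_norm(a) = 2.34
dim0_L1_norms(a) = [1.86, 1.78, 2.38]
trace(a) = 1.02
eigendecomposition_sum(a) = [[1.39,1.37,-1.71], [-0.07,-0.07,0.08], [-0.20,-0.2,0.24]] + [[-0.02, -0.05, -0.09], [-0.09, -0.31, -0.54], [-0.09, -0.30, -0.51]] + [[0.03,-0.28,0.29], [-0.02,0.2,-0.21], [0.01,-0.07,0.07]]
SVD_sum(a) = [[1.38,1.06,-1.51],[0.15,0.11,-0.16],[-0.18,-0.14,0.19]] + [[-0.0, -0.00, -0.0], [-0.24, -0.38, -0.48], [-0.21, -0.33, -0.42]] + [[0.02, -0.02, 0.01], [-0.09, 0.08, -0.02], [0.10, -0.1, 0.03]]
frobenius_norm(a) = 2.50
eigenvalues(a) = [1.57, -0.84, 0.3]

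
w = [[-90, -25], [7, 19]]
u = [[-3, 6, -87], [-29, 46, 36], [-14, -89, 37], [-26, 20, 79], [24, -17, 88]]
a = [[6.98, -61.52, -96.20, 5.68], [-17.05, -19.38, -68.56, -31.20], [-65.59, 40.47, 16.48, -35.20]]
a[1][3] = -31.2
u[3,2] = 79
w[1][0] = 7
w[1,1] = 19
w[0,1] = -25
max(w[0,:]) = -25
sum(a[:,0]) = -75.66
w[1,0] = 7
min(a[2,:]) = -65.59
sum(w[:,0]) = -83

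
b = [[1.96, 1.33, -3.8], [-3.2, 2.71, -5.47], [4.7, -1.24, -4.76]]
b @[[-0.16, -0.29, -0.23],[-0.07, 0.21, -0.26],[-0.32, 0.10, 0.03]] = [[0.81,  -0.67,  -0.91], [2.07,  0.95,  -0.13], [0.86,  -2.10,  -0.9]]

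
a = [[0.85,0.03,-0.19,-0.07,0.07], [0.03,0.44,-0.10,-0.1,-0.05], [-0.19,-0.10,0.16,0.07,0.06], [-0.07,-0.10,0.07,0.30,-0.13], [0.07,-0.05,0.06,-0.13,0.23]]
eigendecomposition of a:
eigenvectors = [[-0.94, -0.18, -0.14, -0.24, -0.12], [-0.14, -0.0, -0.43, 0.87, -0.19], [0.26, -0.72, -0.58, -0.21, 0.17], [0.17, 0.40, -0.48, -0.36, -0.67], [-0.09, 0.54, -0.47, -0.1, 0.68]]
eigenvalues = [0.93, 0.03, 0.15, 0.5, 0.37]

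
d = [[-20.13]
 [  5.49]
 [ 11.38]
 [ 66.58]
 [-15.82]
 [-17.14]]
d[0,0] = -20.13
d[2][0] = 11.38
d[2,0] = 11.38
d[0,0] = -20.13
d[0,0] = -20.13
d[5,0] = -17.14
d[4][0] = -15.82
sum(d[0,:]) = -20.13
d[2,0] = 11.38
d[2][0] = 11.38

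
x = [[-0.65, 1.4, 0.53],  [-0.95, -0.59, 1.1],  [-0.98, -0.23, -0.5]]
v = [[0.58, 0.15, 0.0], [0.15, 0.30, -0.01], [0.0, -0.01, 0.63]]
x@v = [[-0.17, 0.32, 0.32], [-0.64, -0.33, 0.70], [-0.60, -0.21, -0.31]]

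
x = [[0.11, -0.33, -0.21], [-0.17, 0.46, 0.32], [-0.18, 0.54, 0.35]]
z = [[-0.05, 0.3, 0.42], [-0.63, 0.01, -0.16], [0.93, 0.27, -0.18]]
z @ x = [[-0.13, 0.38, 0.25], [-0.04, 0.13, 0.08], [0.09, -0.28, -0.17]]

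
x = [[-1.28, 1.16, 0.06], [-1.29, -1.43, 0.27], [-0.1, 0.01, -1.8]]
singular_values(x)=[1.99, 1.75, 1.72]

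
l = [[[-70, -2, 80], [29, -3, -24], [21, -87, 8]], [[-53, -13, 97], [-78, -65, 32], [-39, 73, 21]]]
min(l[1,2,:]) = -39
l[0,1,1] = -3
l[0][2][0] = 21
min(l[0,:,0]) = -70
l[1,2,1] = 73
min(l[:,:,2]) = -24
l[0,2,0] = 21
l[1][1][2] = 32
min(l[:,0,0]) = -70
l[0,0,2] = 80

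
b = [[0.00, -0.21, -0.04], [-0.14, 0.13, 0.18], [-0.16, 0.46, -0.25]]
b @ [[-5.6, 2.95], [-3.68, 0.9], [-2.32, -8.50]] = [[0.87, 0.15], [-0.11, -1.83], [-0.22, 2.07]]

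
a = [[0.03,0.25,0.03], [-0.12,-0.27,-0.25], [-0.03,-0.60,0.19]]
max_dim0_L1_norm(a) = 1.12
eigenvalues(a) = [-0.43, -0.02, 0.4]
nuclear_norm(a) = 1.05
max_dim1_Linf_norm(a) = 0.6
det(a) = 0.00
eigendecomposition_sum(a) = [[0.06, 0.22, 0.08], [-0.1, -0.36, -0.14], [-0.1, -0.34, -0.13]] + [[-0.02, -0.01, -0.01], [0.00, 0.00, 0.0], [0.01, 0.00, 0.00]] + [[-0.01, 0.04, -0.05], [-0.02, 0.09, -0.11], [0.06, -0.26, 0.32]]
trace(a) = -0.05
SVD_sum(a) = [[0.03,0.25,-0.02],[-0.03,-0.26,0.02],[-0.07,-0.61,0.05]] + [[0.02, 0.0, 0.05], [-0.09, -0.01, -0.27], [0.04, 0.01, 0.13]] + [[-0.01, 0.00, 0.00], [-0.0, 0.00, 0.00], [-0.0, 0.0, 0.0]]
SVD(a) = [[-0.35, 0.15, 0.92],[0.36, -0.89, 0.29],[0.86, 0.44, 0.25]] @ diag([0.7109556120834204, 0.32468192550599245, 0.01495877323882689]) @ [[-0.11, -0.99, 0.09], [0.3, 0.05, 0.95], [-0.95, 0.13, 0.29]]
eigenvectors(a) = [[-0.4, 0.94, -0.14], [0.67, -0.15, -0.32], [0.63, -0.30, 0.94]]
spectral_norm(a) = 0.71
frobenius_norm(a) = 0.78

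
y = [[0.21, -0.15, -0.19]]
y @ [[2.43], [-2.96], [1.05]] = [[0.75]]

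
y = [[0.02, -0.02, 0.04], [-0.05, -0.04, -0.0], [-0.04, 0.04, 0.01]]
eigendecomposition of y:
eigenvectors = [[(0.05+0.56j), 0.05-0.56j, -0.36+0.00j], [(-0.23-0.27j), (-0.23+0.27j), (-0.88+0j)], [-0.74+0.00j, -0.74-0.00j, (0.29+0j)]]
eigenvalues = [(0.03+0.05j), (0.03-0.05j), (-0.06+0j)]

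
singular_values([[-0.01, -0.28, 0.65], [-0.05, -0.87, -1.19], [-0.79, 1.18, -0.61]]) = [1.63, 1.52, 0.31]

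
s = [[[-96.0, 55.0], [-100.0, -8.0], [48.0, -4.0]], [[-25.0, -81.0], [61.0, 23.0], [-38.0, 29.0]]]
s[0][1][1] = -8.0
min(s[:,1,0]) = -100.0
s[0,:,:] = [[-96.0, 55.0], [-100.0, -8.0], [48.0, -4.0]]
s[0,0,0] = -96.0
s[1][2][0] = -38.0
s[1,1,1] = 23.0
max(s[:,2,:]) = 48.0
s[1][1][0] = 61.0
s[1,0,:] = [-25.0, -81.0]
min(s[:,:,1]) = -81.0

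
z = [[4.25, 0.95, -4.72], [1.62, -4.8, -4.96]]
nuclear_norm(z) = 12.91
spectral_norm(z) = 8.48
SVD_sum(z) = [[2.56, -1.97, -4.4],[3.04, -2.35, -5.23]] + [[1.69, 2.92, -0.32], [-1.42, -2.45, 0.27]]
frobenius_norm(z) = 9.57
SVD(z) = [[-0.64, -0.77],[-0.77, 0.64]] @ diag([8.478402062543545, 4.430135264961712]) @ [[-0.47, 0.36, 0.81],[-0.50, -0.86, 0.1]]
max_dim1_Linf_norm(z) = 4.96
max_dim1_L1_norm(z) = 11.38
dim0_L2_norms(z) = [4.55, 4.89, 6.85]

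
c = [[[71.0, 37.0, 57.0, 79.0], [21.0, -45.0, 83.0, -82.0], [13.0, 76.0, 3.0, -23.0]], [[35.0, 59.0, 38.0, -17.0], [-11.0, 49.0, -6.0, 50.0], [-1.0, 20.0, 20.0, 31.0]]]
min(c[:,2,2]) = 3.0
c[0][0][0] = 71.0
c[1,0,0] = 35.0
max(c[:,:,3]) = 79.0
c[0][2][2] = 3.0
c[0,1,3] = -82.0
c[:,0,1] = [37.0, 59.0]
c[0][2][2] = 3.0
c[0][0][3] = 79.0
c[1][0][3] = -17.0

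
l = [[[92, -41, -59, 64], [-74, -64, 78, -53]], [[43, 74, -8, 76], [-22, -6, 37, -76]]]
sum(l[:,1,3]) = -129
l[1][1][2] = 37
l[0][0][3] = 64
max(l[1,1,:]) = 37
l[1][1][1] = -6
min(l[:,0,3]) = 64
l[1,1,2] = 37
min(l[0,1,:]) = -74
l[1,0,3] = 76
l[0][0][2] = -59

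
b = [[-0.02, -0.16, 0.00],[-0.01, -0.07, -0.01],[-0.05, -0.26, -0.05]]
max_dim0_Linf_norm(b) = 0.26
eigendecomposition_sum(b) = [[-0.02-0.00j, -0.11+0.00j, -0.01+0.00j], [(-0.01-0j), -0.07+0.00j, (-0.01+0j)], [-0.05-0.00j, (-0.31+0j), -0.04+0.00j]] + [[-0.00+0.00j, (-0.03-0.02j), 0.01+0.00j], [0.00-0.00j, 0j, -0.00-0.00j], [-0.00-0.00j, 0.02-0.00j, -0.01+0.00j]] + [[(-0-0j), (-0.03+0.02j), (0.01-0j)],[0.00+0.00j, 0.00-0.00j, -0.00+0.00j],[-0.00+0.00j, (0.02+0j), (-0.01-0j)]]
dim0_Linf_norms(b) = [0.05, 0.26, 0.05]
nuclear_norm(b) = 0.35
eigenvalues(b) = [(-0.13+0j), (-0.01+0.01j), (-0.01-0.01j)]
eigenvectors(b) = [[0.32+0.00j, 0.81+0.00j, (0.81-0j)], [(0.21+0j), (-0.07-0.05j), (-0.07+0.05j)], [0.92+0.00j, (-0.41+0.4j), -0.41-0.40j]]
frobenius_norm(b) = 0.32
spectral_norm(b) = 0.32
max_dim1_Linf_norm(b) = 0.26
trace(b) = -0.14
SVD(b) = [[-0.50, -0.86, -0.13], [-0.22, -0.02, 0.97], [-0.84, 0.51, -0.18]] @ diag([0.32085998747744976, 0.027288130710498137, 0.002055810861325927]) @ [[0.17, 0.98, 0.14], [-0.31, 0.18, -0.93], [0.94, -0.12, -0.33]]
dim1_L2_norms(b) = [0.16, 0.07, 0.27]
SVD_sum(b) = [[-0.03, -0.16, -0.02], [-0.01, -0.07, -0.01], [-0.05, -0.26, -0.04]] + [[0.01, -0.00, 0.02], [0.00, -0.00, 0.0], [-0.00, 0.0, -0.01]] + [[-0.00, 0.0, 0.0], [0.0, -0.00, -0.0], [-0.00, 0.0, 0.00]]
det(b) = -0.00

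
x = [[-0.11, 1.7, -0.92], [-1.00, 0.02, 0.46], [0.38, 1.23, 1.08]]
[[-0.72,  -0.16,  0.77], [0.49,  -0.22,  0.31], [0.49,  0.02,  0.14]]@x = [[0.53, -0.28, 1.42], [0.28, 1.21, -0.22], [-0.02, 1.01, -0.29]]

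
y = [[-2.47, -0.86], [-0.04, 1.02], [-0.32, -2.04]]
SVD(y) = [[-0.80, -0.59], [0.23, -0.42], [-0.55, 0.69]] @ diag([2.9686049391263194, 1.8258928543030188]) @ [[0.72, 0.69], [0.69, -0.72]]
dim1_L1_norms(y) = [3.33, 1.06, 2.36]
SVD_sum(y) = [[-1.72, -1.64], [0.49, 0.47], [-1.19, -1.13]] + [[-0.75, 0.78],[-0.53, 0.55],[0.87, -0.91]]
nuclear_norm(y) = 4.79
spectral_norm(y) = 2.97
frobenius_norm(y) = 3.49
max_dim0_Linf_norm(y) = 2.47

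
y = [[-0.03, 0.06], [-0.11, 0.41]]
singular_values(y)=[0.43, 0.01]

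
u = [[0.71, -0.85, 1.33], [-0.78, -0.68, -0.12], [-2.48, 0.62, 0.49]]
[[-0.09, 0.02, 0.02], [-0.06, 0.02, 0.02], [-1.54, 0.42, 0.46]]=u @ [[0.44, -0.12, -0.13],  [-0.32, 0.09, 0.10],  [-0.51, 0.14, 0.15]]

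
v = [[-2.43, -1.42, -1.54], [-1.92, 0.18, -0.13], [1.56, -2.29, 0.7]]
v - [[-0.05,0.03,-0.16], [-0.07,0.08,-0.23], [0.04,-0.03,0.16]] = [[-2.38, -1.45, -1.38],[-1.85, 0.1, 0.1],[1.52, -2.26, 0.54]]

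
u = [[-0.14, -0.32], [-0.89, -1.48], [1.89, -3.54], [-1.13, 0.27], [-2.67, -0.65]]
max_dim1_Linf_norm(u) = 3.54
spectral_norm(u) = 4.26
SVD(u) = [[-0.04, 0.10], [-0.16, 0.5], [-0.93, 0.18], [0.21, 0.24], [0.25, 0.81]] @ diag([4.260639172746645, 3.1553690496765636]) @ [[-0.59, 0.81], [-0.81, -0.59]]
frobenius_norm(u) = 5.30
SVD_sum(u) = [[0.10, -0.14],  [0.4, -0.55],  [2.34, -3.22],  [-0.52, 0.71],  [-0.61, 0.84]] + [[-0.24, -0.18],[-1.29, -0.93],[-0.45, -0.32],[-0.61, -0.44],[-2.06, -1.49]]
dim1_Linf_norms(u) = [0.32, 1.48, 3.54, 1.13, 2.67]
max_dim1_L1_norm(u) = 5.43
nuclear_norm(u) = 7.42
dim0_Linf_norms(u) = [2.67, 3.54]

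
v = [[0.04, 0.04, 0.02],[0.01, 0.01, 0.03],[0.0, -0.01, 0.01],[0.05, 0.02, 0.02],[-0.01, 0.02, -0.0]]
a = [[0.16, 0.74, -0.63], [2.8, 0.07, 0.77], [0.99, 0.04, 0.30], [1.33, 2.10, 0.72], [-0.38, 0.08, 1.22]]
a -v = [[0.12, 0.70, -0.65], [2.79, 0.06, 0.74], [0.99, 0.05, 0.29], [1.28, 2.08, 0.70], [-0.37, 0.06, 1.22]]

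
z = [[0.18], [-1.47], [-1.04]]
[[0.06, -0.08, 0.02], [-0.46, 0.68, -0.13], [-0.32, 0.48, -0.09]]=z @ [[0.31, -0.46, 0.09]]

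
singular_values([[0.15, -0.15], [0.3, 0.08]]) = [0.34, 0.17]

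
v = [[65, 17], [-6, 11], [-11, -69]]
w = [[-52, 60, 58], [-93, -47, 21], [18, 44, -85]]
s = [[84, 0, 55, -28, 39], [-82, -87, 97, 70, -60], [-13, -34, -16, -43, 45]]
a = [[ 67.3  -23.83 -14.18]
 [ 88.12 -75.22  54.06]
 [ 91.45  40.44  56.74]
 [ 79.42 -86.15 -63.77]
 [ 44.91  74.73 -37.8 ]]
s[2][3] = -43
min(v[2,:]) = -69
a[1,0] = 88.12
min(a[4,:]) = -37.8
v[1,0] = -6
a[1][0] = 88.12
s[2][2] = -16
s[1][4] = -60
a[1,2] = 54.06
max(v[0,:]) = 65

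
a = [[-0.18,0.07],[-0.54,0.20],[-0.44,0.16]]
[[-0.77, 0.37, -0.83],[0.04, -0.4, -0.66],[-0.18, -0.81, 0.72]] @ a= [[0.3, -0.11], [0.5, -0.18], [0.15, -0.06]]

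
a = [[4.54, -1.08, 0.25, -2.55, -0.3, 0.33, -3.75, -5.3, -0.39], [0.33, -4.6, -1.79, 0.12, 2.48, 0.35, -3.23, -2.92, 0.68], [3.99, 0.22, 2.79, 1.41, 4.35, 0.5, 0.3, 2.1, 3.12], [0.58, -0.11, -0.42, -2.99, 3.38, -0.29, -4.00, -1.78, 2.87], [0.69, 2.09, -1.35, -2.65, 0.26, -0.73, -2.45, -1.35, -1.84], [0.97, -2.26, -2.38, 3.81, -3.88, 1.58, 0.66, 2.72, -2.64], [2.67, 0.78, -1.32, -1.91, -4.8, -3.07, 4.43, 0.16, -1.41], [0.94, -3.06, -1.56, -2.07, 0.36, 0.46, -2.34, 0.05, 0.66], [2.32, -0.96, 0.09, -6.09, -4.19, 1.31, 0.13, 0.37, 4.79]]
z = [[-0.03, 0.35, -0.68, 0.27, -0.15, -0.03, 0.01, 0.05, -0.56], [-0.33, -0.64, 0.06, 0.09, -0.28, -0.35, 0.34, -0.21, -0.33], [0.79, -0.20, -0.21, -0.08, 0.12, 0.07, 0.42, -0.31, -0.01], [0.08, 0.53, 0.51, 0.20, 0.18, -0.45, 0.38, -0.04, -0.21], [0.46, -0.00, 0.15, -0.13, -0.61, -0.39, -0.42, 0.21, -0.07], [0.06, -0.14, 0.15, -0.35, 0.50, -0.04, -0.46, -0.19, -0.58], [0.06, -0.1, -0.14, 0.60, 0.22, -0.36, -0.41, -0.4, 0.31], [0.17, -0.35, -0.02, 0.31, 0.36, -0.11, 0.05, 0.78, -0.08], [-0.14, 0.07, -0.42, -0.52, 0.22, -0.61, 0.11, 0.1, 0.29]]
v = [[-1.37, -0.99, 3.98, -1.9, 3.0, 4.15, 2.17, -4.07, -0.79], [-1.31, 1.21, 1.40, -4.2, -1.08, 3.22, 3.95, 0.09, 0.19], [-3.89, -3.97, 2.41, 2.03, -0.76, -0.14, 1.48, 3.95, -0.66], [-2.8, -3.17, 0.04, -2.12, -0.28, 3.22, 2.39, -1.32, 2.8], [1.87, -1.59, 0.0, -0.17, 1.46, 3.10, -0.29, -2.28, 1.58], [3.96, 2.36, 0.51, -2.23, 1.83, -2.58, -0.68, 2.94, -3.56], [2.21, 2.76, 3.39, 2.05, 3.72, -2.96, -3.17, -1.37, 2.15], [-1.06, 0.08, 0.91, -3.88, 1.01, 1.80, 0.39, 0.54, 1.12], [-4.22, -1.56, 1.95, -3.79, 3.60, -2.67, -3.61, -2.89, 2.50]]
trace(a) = 10.85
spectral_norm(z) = 1.01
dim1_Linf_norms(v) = [4.15, 4.2, 3.97, 3.22, 3.1, 3.96, 3.72, 3.88, 4.22]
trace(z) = -0.67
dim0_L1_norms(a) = [17.03, 15.16, 11.95, 23.6, 24.0, 8.62, 21.29, 16.75, 18.4]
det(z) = 1.01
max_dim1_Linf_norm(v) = 4.22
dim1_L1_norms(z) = [2.13, 2.63, 2.21, 2.58, 2.44, 2.47, 2.6, 2.23, 2.48]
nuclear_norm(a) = 55.02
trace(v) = -1.12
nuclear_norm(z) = 9.01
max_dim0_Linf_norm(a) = 6.09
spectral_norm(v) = 13.19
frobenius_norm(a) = 22.11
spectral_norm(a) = 13.24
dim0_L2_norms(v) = [8.34, 6.81, 6.32, 8.28, 6.64, 8.57, 7.21, 7.63, 6.02]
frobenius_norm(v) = 22.10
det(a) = -317007.57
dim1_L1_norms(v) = [22.42, 16.65, 19.29, 18.14, 12.34, 20.65, 23.78, 10.79, 26.79]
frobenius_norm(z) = 3.00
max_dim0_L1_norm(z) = 2.64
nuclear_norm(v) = 54.99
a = v @ z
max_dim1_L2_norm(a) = 9.26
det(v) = -310489.72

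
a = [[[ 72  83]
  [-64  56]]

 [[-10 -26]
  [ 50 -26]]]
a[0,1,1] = 56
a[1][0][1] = -26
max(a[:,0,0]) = 72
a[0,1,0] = -64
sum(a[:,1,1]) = 30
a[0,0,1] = 83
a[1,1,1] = -26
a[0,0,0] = 72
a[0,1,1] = 56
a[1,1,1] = -26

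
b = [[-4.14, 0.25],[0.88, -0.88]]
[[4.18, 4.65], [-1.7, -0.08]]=b @ [[-0.95, -1.19], [0.98, -1.10]]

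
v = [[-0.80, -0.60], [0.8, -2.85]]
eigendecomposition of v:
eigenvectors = [[0.91, 0.32], [0.41, 0.95]]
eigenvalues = [-1.07, -2.58]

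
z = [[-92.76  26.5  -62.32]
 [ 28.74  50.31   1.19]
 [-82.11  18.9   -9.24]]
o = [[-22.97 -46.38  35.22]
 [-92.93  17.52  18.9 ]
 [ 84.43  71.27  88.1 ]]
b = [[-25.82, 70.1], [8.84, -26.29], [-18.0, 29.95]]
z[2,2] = -9.24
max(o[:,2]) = 88.1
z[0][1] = 26.5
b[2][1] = 29.95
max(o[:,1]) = 71.27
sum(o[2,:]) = 243.79999999999998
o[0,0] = -22.97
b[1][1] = -26.29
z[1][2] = 1.19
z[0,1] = 26.5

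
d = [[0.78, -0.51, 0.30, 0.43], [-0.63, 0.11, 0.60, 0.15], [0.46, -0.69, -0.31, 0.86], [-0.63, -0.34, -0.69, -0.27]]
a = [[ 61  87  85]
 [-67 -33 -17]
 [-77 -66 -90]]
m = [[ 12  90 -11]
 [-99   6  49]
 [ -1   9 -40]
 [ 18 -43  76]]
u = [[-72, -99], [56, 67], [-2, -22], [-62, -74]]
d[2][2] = -0.308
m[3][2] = 76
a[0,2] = 85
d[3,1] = -0.341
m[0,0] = 12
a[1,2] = -17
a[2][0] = -77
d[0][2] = 0.295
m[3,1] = -43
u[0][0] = -72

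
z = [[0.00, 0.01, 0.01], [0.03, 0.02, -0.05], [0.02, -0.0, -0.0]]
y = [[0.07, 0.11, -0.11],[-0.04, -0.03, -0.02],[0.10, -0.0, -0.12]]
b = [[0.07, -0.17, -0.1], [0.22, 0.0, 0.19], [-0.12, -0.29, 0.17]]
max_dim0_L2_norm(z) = 0.05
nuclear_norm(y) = 0.35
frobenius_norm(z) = 0.07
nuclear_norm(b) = 0.85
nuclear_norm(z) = 0.09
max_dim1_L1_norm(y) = 0.29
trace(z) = 0.02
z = b @ y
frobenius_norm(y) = 0.24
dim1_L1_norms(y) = [0.29, 0.09, 0.22]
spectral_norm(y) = 0.22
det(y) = -0.00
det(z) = -0.00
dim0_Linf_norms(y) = [0.1, 0.11, 0.12]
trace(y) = -0.08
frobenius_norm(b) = 0.51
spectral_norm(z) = 0.06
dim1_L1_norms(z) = [0.02, 0.1, 0.02]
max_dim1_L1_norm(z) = 0.1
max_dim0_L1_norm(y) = 0.25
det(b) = 0.02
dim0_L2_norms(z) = [0.04, 0.02, 0.05]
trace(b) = 0.24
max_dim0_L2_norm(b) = 0.34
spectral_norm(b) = 0.37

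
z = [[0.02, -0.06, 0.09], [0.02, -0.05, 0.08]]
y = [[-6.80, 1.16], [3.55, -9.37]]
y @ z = [[-0.11, 0.35, -0.52], [-0.12, 0.26, -0.43]]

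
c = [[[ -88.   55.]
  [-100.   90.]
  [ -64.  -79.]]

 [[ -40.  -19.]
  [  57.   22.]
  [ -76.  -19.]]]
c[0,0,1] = 55.0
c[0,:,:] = [[-88.0, 55.0], [-100.0, 90.0], [-64.0, -79.0]]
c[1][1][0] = 57.0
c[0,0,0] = -88.0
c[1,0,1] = -19.0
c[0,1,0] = -100.0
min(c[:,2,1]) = -79.0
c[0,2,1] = -79.0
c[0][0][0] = -88.0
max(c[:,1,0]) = 57.0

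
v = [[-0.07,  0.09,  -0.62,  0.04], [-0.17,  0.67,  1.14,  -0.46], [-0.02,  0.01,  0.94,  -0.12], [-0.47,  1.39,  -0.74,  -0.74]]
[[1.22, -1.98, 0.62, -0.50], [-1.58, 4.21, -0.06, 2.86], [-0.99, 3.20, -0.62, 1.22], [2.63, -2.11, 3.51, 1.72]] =v @ [[-10.72,  -1.08,  -2.50,  -1.18],[-5.19,  1.63,  -2.64,  3.22],[-1.82,  3.73,  -1.53,  1.6],[-4.68,  2.87,  -6.58,  2.87]]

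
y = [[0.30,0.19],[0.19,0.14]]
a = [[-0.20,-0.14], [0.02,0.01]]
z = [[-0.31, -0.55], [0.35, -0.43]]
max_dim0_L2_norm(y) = 0.36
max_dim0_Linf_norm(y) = 0.3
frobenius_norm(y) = 0.43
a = z @ y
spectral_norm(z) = 0.70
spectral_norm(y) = 0.43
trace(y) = 0.44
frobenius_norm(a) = 0.25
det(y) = 0.01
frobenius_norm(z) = 0.84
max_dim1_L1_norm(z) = 0.86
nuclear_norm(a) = 0.25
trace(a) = -0.19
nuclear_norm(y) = 0.44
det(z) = 0.33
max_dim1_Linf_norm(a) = 0.2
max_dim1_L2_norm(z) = 0.63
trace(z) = -0.74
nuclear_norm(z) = 1.17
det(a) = 0.00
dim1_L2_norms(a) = [0.24, 0.02]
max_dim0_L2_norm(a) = 0.2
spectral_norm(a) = 0.25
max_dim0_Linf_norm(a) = 0.2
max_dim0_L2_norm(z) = 0.7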